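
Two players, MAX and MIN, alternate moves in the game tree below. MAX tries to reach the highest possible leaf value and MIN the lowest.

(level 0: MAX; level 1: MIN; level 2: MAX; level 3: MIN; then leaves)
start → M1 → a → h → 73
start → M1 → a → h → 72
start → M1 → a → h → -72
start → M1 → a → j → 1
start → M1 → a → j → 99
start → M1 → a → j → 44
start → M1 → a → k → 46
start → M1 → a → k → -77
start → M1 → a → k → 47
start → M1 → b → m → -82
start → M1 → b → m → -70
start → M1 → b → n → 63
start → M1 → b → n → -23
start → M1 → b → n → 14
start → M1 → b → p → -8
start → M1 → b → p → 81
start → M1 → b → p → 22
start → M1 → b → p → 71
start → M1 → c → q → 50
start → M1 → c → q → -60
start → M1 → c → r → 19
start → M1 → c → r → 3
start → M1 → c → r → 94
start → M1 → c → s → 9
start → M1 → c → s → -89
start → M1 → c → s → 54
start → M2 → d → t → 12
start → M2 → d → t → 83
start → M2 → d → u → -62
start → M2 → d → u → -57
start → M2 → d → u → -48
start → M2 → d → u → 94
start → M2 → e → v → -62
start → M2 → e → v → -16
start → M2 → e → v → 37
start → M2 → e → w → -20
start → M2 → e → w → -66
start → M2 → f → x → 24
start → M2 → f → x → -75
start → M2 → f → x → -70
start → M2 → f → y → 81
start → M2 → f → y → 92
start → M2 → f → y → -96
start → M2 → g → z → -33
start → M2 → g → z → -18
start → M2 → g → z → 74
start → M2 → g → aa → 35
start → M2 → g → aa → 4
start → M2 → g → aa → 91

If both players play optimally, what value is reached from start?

h (MIN): min(73, 72, -72) = -72
j (MIN): min(1, 99, 44) = 1
k (MIN): min(46, -77, 47) = -77
a (MAX): max(-72, 1, -77) = 1
m (MIN): min(-82, -70) = -82
n (MIN): min(63, -23, 14) = -23
p (MIN): min(-8, 81, 22, 71) = -8
b (MAX): max(-82, -23, -8) = -8
q (MIN): min(50, -60) = -60
r (MIN): min(19, 3, 94) = 3
s (MIN): min(9, -89, 54) = -89
c (MAX): max(-60, 3, -89) = 3
M1 (MIN): min(1, -8, 3) = -8
t (MIN): min(12, 83) = 12
u (MIN): min(-62, -57, -48, 94) = -62
d (MAX): max(12, -62) = 12
v (MIN): min(-62, -16, 37) = -62
w (MIN): min(-20, -66) = -66
e (MAX): max(-62, -66) = -62
x (MIN): min(24, -75, -70) = -75
y (MIN): min(81, 92, -96) = -96
f (MAX): max(-75, -96) = -75
z (MIN): min(-33, -18, 74) = -33
aa (MIN): min(35, 4, 91) = 4
g (MAX): max(-33, 4) = 4
M2 (MIN): min(12, -62, -75, 4) = -75
start (MAX): max(-8, -75) = -8

-8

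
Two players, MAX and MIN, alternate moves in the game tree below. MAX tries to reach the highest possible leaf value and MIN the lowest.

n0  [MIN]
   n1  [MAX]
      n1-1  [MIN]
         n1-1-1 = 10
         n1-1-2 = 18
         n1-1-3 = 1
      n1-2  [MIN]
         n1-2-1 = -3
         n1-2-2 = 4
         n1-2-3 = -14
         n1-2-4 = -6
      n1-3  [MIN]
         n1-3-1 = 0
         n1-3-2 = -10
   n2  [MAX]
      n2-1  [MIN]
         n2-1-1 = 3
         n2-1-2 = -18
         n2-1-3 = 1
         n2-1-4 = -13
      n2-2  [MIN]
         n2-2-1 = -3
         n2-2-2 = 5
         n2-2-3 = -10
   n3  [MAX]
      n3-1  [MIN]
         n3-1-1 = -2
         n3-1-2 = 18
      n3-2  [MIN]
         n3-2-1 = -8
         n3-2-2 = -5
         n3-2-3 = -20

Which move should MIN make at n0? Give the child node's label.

n2

n1-1 (MIN): min(10, 18, 1) = 1
n1-2 (MIN): min(-3, 4, -14, -6) = -14
n1-3 (MIN): min(0, -10) = -10
n1 (MAX): max(1, -14, -10) = 1
n2-1 (MIN): min(3, -18, 1, -13) = -18
n2-2 (MIN): min(-3, 5, -10) = -10
n2 (MAX): max(-18, -10) = -10
n3-1 (MIN): min(-2, 18) = -2
n3-2 (MIN): min(-8, -5, -20) = -20
n3 (MAX): max(-2, -20) = -2
n0 (MIN): min(1, -10, -2) = -10
MIN at n0 wants the lowest of {n1=1, n2=-10, n3=-2}, so chooses n2.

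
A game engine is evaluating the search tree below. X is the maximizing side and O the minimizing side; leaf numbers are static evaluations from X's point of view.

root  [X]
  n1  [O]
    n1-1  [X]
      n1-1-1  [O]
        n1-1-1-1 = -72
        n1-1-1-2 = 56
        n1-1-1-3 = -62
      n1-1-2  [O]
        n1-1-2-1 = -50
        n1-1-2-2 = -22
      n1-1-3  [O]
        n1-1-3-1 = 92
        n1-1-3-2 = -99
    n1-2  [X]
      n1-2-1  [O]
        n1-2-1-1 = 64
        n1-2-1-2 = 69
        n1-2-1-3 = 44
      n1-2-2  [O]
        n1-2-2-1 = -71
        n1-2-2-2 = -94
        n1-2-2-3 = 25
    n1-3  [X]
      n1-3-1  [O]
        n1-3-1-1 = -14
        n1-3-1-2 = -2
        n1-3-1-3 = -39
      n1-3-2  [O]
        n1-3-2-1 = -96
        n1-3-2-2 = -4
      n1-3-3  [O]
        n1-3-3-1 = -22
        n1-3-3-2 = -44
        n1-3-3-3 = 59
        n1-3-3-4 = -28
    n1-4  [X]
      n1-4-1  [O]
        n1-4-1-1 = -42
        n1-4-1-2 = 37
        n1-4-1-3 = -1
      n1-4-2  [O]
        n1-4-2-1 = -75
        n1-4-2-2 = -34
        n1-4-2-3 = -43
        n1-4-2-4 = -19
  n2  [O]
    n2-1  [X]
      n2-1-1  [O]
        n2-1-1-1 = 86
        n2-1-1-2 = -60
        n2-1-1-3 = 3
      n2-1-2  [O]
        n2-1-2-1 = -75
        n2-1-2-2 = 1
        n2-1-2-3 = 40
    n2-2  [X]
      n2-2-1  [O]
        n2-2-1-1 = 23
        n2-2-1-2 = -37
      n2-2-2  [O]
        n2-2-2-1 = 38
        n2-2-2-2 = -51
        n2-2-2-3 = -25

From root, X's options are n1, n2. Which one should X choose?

n1

n1-1-1 (O): min(-72, 56, -62) = -72
n1-1-2 (O): min(-50, -22) = -50
n1-1-3 (O): min(92, -99) = -99
n1-1 (X): max(-72, -50, -99) = -50
n1-2-1 (O): min(64, 69, 44) = 44
n1-2-2 (O): min(-71, -94, 25) = -94
n1-2 (X): max(44, -94) = 44
n1-3-1 (O): min(-14, -2, -39) = -39
n1-3-2 (O): min(-96, -4) = -96
n1-3-3 (O): min(-22, -44, 59, -28) = -44
n1-3 (X): max(-39, -96, -44) = -39
n1-4-1 (O): min(-42, 37, -1) = -42
n1-4-2 (O): min(-75, -34, -43, -19) = -75
n1-4 (X): max(-42, -75) = -42
n1 (O): min(-50, 44, -39, -42) = -50
n2-1-1 (O): min(86, -60, 3) = -60
n2-1-2 (O): min(-75, 1, 40) = -75
n2-1 (X): max(-60, -75) = -60
n2-2-1 (O): min(23, -37) = -37
n2-2-2 (O): min(38, -51, -25) = -51
n2-2 (X): max(-37, -51) = -37
n2 (O): min(-60, -37) = -60
root (X): max(-50, -60) = -50
X at root wants the highest of {n1=-50, n2=-60}, so chooses n1.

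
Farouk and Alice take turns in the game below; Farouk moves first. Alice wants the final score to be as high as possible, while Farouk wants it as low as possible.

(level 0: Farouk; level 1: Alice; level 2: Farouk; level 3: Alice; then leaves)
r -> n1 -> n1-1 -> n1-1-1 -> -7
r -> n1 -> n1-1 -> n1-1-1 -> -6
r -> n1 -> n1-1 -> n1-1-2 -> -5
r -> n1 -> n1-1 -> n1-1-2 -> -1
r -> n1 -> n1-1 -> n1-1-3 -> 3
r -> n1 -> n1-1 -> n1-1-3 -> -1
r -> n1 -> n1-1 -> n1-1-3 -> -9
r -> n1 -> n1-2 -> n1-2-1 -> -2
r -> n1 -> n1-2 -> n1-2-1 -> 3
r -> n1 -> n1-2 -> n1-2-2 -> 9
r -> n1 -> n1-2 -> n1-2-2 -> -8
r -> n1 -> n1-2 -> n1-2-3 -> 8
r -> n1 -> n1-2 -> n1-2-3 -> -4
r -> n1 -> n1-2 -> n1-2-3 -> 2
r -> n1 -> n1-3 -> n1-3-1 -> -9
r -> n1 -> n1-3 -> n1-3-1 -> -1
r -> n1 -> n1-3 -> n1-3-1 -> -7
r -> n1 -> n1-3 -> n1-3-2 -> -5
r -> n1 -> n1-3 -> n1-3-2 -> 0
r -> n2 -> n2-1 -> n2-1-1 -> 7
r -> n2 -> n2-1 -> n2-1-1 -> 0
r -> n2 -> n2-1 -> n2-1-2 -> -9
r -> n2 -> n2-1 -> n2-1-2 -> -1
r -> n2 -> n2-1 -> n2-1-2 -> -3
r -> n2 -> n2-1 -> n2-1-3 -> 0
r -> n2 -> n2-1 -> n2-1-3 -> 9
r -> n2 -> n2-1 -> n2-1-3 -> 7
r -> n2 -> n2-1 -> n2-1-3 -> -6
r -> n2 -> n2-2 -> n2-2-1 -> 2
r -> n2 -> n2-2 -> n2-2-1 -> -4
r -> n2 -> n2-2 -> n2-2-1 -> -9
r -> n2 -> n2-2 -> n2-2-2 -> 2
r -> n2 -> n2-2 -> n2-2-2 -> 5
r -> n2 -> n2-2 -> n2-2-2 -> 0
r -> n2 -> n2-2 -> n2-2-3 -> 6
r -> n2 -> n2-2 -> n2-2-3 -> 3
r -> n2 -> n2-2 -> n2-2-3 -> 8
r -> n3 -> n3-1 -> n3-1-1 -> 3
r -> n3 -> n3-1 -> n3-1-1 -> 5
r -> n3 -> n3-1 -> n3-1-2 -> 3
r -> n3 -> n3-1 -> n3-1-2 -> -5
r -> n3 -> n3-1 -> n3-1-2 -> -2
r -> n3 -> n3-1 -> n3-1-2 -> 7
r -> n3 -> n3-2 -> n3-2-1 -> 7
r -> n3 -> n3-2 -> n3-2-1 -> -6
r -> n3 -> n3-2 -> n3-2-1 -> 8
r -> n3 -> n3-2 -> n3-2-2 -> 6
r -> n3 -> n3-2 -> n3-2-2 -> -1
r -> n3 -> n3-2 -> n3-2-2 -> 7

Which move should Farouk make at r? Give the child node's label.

n1-1-1 (Alice): max(-7, -6) = -6
n1-1-2 (Alice): max(-5, -1) = -1
n1-1-3 (Alice): max(3, -1, -9) = 3
n1-1 (Farouk): min(-6, -1, 3) = -6
n1-2-1 (Alice): max(-2, 3) = 3
n1-2-2 (Alice): max(9, -8) = 9
n1-2-3 (Alice): max(8, -4, 2) = 8
n1-2 (Farouk): min(3, 9, 8) = 3
n1-3-1 (Alice): max(-9, -1, -7) = -1
n1-3-2 (Alice): max(-5, 0) = 0
n1-3 (Farouk): min(-1, 0) = -1
n1 (Alice): max(-6, 3, -1) = 3
n2-1-1 (Alice): max(7, 0) = 7
n2-1-2 (Alice): max(-9, -1, -3) = -1
n2-1-3 (Alice): max(0, 9, 7, -6) = 9
n2-1 (Farouk): min(7, -1, 9) = -1
n2-2-1 (Alice): max(2, -4, -9) = 2
n2-2-2 (Alice): max(2, 5, 0) = 5
n2-2-3 (Alice): max(6, 3, 8) = 8
n2-2 (Farouk): min(2, 5, 8) = 2
n2 (Alice): max(-1, 2) = 2
n3-1-1 (Alice): max(3, 5) = 5
n3-1-2 (Alice): max(3, -5, -2, 7) = 7
n3-1 (Farouk): min(5, 7) = 5
n3-2-1 (Alice): max(7, -6, 8) = 8
n3-2-2 (Alice): max(6, -1, 7) = 7
n3-2 (Farouk): min(8, 7) = 7
n3 (Alice): max(5, 7) = 7
r (Farouk): min(3, 2, 7) = 2
Farouk at r wants the lowest of {n1=3, n2=2, n3=7}, so chooses n2.

n2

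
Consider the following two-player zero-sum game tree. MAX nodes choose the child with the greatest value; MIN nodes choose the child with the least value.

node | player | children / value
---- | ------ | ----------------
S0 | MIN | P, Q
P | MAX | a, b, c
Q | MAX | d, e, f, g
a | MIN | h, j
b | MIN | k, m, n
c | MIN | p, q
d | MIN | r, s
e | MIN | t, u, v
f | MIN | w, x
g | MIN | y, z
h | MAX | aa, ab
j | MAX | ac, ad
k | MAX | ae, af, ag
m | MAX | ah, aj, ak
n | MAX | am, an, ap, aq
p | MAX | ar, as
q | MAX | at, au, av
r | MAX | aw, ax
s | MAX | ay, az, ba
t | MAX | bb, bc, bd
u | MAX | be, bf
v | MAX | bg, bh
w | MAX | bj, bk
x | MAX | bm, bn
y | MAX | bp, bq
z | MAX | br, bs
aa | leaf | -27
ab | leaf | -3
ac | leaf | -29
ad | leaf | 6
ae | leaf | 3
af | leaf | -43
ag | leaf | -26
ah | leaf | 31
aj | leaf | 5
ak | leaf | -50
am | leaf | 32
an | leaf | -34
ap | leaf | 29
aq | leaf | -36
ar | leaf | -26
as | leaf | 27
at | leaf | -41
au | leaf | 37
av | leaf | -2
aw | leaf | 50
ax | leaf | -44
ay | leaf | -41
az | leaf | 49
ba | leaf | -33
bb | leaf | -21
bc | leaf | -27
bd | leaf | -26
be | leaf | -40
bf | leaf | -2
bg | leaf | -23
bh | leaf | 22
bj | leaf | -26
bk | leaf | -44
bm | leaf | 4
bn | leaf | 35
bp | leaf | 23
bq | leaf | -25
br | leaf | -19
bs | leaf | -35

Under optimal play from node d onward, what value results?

r (MAX): max(50, -44) = 50
s (MAX): max(-41, 49, -33) = 49
d (MIN): min(50, 49) = 49

49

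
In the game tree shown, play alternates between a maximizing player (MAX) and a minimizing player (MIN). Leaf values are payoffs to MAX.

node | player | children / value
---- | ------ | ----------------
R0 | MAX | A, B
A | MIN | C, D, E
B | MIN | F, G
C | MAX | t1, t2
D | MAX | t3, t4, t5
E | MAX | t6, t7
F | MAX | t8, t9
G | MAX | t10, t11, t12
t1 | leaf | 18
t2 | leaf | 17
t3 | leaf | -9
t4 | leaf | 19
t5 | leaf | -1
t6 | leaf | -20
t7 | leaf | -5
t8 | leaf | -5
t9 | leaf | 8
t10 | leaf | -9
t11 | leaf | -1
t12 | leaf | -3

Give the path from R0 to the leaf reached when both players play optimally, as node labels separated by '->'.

C (MAX): max(18, 17) = 18
D (MAX): max(-9, 19, -1) = 19
E (MAX): max(-20, -5) = -5
A (MIN): min(18, 19, -5) = -5
F (MAX): max(-5, 8) = 8
G (MAX): max(-9, -1, -3) = -1
B (MIN): min(8, -1) = -1
R0 (MAX): max(-5, -1) = -1
At R0, MAX picks B (highest: -1).
At B, MIN picks G (lowest: -1).
At G, MAX picks t11 (highest: -1).
Terminal value -1.

R0 -> B -> G -> t11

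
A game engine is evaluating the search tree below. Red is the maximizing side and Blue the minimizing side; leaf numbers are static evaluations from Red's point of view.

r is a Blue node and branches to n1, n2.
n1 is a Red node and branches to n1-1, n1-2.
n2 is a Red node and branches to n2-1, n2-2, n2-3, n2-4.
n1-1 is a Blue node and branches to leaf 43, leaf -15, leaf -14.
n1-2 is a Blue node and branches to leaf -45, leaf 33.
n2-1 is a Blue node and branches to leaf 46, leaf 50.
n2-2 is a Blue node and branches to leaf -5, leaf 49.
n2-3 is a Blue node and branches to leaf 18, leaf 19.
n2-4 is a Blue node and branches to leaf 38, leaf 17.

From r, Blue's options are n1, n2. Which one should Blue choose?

n1-1 (Blue): min(43, -15, -14) = -15
n1-2 (Blue): min(-45, 33) = -45
n1 (Red): max(-15, -45) = -15
n2-1 (Blue): min(46, 50) = 46
n2-2 (Blue): min(-5, 49) = -5
n2-3 (Blue): min(18, 19) = 18
n2-4 (Blue): min(38, 17) = 17
n2 (Red): max(46, -5, 18, 17) = 46
r (Blue): min(-15, 46) = -15
Blue at r wants the lowest of {n1=-15, n2=46}, so chooses n1.

n1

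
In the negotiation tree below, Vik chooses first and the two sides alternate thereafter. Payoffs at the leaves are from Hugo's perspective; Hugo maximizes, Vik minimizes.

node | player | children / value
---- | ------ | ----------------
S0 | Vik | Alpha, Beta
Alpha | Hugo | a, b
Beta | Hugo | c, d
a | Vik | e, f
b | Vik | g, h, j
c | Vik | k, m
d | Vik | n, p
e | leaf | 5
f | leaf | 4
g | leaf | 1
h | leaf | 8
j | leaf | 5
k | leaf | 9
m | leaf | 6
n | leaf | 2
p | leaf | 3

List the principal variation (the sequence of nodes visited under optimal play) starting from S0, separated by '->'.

a (Vik): min(5, 4) = 4
b (Vik): min(1, 8, 5) = 1
Alpha (Hugo): max(4, 1) = 4
c (Vik): min(9, 6) = 6
d (Vik): min(2, 3) = 2
Beta (Hugo): max(6, 2) = 6
S0 (Vik): min(4, 6) = 4
At S0, Vik picks Alpha (lowest: 4).
At Alpha, Hugo picks a (highest: 4).
At a, Vik picks f (lowest: 4).
Terminal value 4.

S0 -> Alpha -> a -> f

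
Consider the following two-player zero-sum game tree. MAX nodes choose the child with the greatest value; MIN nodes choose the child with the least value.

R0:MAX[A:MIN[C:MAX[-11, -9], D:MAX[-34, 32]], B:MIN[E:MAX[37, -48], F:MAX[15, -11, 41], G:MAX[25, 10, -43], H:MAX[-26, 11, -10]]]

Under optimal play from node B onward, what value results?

E (MAX): max(37, -48) = 37
F (MAX): max(15, -11, 41) = 41
G (MAX): max(25, 10, -43) = 25
H (MAX): max(-26, 11, -10) = 11
B (MIN): min(37, 41, 25, 11) = 11

11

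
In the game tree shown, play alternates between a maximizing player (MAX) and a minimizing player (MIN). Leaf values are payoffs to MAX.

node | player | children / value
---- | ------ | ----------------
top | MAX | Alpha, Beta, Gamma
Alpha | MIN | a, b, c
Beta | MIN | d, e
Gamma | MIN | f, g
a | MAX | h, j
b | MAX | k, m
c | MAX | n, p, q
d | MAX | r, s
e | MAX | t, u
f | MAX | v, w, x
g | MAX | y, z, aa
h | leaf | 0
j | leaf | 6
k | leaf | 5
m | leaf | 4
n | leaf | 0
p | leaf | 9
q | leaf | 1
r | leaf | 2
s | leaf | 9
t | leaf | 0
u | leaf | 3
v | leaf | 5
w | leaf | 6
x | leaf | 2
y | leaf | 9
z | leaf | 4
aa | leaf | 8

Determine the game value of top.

6

a (MAX): max(0, 6) = 6
b (MAX): max(5, 4) = 5
c (MAX): max(0, 9, 1) = 9
Alpha (MIN): min(6, 5, 9) = 5
d (MAX): max(2, 9) = 9
e (MAX): max(0, 3) = 3
Beta (MIN): min(9, 3) = 3
f (MAX): max(5, 6, 2) = 6
g (MAX): max(9, 4, 8) = 9
Gamma (MIN): min(6, 9) = 6
top (MAX): max(5, 3, 6) = 6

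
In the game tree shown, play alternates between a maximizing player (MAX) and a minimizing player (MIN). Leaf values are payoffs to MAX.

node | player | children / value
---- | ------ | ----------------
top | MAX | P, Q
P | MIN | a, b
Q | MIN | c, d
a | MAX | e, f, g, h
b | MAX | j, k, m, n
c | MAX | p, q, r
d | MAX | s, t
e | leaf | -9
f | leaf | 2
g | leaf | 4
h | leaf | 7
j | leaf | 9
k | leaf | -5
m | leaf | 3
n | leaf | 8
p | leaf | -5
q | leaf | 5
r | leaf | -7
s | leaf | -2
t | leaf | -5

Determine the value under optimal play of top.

a (MAX): max(-9, 2, 4, 7) = 7
b (MAX): max(9, -5, 3, 8) = 9
P (MIN): min(7, 9) = 7
c (MAX): max(-5, 5, -7) = 5
d (MAX): max(-2, -5) = -2
Q (MIN): min(5, -2) = -2
top (MAX): max(7, -2) = 7

7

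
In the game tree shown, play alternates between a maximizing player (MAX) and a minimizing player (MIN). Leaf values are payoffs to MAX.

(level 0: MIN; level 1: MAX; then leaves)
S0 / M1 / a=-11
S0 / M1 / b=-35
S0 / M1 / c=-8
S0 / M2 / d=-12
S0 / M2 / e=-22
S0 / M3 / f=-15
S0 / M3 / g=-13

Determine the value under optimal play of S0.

M1 (MAX): max(-11, -35, -8) = -8
M2 (MAX): max(-12, -22) = -12
M3 (MAX): max(-15, -13) = -13
S0 (MIN): min(-8, -12, -13) = -13

-13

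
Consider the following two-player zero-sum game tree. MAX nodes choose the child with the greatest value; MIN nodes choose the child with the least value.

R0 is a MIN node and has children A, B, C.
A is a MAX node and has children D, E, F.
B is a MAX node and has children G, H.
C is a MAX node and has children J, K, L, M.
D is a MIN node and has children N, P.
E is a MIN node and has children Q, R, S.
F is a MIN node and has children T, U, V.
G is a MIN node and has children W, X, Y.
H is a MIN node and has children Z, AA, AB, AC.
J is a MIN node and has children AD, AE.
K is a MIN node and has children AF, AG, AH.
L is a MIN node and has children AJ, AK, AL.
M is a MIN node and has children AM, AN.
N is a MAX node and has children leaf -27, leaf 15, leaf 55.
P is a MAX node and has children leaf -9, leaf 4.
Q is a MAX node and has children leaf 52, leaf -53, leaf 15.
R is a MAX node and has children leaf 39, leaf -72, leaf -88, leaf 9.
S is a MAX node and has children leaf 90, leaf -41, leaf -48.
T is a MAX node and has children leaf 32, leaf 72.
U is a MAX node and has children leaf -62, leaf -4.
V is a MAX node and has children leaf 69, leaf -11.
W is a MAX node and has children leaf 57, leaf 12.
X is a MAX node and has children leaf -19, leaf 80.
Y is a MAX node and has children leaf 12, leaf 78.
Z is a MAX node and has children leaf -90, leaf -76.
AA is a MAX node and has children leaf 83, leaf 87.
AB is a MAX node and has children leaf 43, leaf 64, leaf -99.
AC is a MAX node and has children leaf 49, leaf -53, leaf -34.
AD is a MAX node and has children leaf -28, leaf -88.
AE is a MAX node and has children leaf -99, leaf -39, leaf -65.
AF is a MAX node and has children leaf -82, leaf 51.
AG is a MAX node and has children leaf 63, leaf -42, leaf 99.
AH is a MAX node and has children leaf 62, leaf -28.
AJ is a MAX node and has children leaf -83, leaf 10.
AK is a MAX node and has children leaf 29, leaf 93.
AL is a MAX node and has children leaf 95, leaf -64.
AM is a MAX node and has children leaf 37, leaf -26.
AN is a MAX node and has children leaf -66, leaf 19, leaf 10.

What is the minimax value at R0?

N (MAX): max(-27, 15, 55) = 55
P (MAX): max(-9, 4) = 4
D (MIN): min(55, 4) = 4
Q (MAX): max(52, -53, 15) = 52
R (MAX): max(39, -72, -88, 9) = 39
S (MAX): max(90, -41, -48) = 90
E (MIN): min(52, 39, 90) = 39
T (MAX): max(32, 72) = 72
U (MAX): max(-62, -4) = -4
V (MAX): max(69, -11) = 69
F (MIN): min(72, -4, 69) = -4
A (MAX): max(4, 39, -4) = 39
W (MAX): max(57, 12) = 57
X (MAX): max(-19, 80) = 80
Y (MAX): max(12, 78) = 78
G (MIN): min(57, 80, 78) = 57
Z (MAX): max(-90, -76) = -76
AA (MAX): max(83, 87) = 87
AB (MAX): max(43, 64, -99) = 64
AC (MAX): max(49, -53, -34) = 49
H (MIN): min(-76, 87, 64, 49) = -76
B (MAX): max(57, -76) = 57
AD (MAX): max(-28, -88) = -28
AE (MAX): max(-99, -39, -65) = -39
J (MIN): min(-28, -39) = -39
AF (MAX): max(-82, 51) = 51
AG (MAX): max(63, -42, 99) = 99
AH (MAX): max(62, -28) = 62
K (MIN): min(51, 99, 62) = 51
AJ (MAX): max(-83, 10) = 10
AK (MAX): max(29, 93) = 93
AL (MAX): max(95, -64) = 95
L (MIN): min(10, 93, 95) = 10
AM (MAX): max(37, -26) = 37
AN (MAX): max(-66, 19, 10) = 19
M (MIN): min(37, 19) = 19
C (MAX): max(-39, 51, 10, 19) = 51
R0 (MIN): min(39, 57, 51) = 39

39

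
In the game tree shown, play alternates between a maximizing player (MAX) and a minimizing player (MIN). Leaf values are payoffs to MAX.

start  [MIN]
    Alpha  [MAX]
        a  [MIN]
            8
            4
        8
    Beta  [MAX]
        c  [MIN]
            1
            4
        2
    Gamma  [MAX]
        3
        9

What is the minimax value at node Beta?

2

c (MIN): min(1, 4) = 1
Beta (MAX): max(1, 2) = 2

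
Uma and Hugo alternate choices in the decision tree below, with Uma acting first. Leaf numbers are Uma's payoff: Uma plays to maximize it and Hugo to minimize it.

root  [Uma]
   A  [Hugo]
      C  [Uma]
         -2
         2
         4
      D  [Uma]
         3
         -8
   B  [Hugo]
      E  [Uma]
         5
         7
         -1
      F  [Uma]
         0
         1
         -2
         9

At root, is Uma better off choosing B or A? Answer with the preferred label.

B

E (Uma): max(5, 7, -1) = 7
F (Uma): max(0, 1, -2, 9) = 9
B (Hugo): min(7, 9) = 7
C (Uma): max(-2, 2, 4) = 4
D (Uma): max(3, -8) = 3
A (Hugo): min(4, 3) = 3
Uma prefers the higher value; B=7, A=3. B is better since 7 > 3.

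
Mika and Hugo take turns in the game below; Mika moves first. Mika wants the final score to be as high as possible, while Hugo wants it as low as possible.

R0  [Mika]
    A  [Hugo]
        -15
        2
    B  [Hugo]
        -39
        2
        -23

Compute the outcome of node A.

A (Hugo): min(-15, 2) = -15

-15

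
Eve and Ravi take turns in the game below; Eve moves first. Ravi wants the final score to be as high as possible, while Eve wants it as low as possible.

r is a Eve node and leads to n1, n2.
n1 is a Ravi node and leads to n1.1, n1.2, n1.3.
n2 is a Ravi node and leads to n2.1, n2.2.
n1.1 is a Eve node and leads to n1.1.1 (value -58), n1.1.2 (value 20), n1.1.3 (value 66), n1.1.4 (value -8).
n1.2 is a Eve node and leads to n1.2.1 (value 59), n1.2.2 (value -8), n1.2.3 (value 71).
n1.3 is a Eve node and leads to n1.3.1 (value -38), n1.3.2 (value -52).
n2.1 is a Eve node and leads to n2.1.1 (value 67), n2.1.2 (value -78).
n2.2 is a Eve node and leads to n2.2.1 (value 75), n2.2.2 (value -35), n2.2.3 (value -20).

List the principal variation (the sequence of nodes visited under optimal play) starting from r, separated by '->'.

r -> n2 -> n2.2 -> n2.2.2

n1.1 (Eve): min(-58, 20, 66, -8) = -58
n1.2 (Eve): min(59, -8, 71) = -8
n1.3 (Eve): min(-38, -52) = -52
n1 (Ravi): max(-58, -8, -52) = -8
n2.1 (Eve): min(67, -78) = -78
n2.2 (Eve): min(75, -35, -20) = -35
n2 (Ravi): max(-78, -35) = -35
r (Eve): min(-8, -35) = -35
At r, Eve picks n2 (lowest: -35).
At n2, Ravi picks n2.2 (highest: -35).
At n2.2, Eve picks n2.2.2 (lowest: -35).
Terminal value -35.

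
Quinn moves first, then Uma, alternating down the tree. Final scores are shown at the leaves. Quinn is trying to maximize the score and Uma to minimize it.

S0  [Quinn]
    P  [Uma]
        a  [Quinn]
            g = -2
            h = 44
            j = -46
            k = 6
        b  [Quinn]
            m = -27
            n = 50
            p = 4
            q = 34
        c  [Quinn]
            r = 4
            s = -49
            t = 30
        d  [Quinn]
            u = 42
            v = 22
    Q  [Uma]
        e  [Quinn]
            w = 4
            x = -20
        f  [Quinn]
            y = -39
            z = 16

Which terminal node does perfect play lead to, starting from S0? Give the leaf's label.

a (Quinn): max(-2, 44, -46, 6) = 44
b (Quinn): max(-27, 50, 4, 34) = 50
c (Quinn): max(4, -49, 30) = 30
d (Quinn): max(42, 22) = 42
P (Uma): min(44, 50, 30, 42) = 30
e (Quinn): max(4, -20) = 4
f (Quinn): max(-39, 16) = 16
Q (Uma): min(4, 16) = 4
S0 (Quinn): max(30, 4) = 30
At S0, Quinn picks P (highest: 30).
At P, Uma picks c (lowest: 30).
At c, Quinn picks t (highest: 30).
Terminal value 30.

t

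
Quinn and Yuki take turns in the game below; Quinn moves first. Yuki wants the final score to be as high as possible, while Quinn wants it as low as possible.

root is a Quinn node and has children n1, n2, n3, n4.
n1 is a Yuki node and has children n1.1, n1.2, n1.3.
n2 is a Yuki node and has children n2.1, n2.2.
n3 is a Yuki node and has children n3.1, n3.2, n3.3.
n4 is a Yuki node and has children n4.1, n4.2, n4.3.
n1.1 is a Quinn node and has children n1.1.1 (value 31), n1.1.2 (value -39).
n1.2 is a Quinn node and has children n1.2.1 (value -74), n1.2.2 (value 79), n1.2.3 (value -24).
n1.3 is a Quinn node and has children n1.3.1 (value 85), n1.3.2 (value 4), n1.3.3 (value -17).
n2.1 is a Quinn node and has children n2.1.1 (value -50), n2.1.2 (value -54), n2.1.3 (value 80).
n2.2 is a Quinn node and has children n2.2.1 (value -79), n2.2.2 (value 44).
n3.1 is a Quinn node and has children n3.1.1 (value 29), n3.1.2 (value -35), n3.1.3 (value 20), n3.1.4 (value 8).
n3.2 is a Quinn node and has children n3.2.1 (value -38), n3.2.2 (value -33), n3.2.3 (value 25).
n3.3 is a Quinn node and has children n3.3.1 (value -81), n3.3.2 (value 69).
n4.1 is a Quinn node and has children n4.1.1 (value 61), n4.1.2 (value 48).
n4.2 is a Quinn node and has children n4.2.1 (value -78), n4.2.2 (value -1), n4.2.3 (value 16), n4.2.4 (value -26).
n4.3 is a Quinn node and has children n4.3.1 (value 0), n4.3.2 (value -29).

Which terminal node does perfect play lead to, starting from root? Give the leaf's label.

n1.1 (Quinn): min(31, -39) = -39
n1.2 (Quinn): min(-74, 79, -24) = -74
n1.3 (Quinn): min(85, 4, -17) = -17
n1 (Yuki): max(-39, -74, -17) = -17
n2.1 (Quinn): min(-50, -54, 80) = -54
n2.2 (Quinn): min(-79, 44) = -79
n2 (Yuki): max(-54, -79) = -54
n3.1 (Quinn): min(29, -35, 20, 8) = -35
n3.2 (Quinn): min(-38, -33, 25) = -38
n3.3 (Quinn): min(-81, 69) = -81
n3 (Yuki): max(-35, -38, -81) = -35
n4.1 (Quinn): min(61, 48) = 48
n4.2 (Quinn): min(-78, -1, 16, -26) = -78
n4.3 (Quinn): min(0, -29) = -29
n4 (Yuki): max(48, -78, -29) = 48
root (Quinn): min(-17, -54, -35, 48) = -54
At root, Quinn picks n2 (lowest: -54).
At n2, Yuki picks n2.1 (highest: -54).
At n2.1, Quinn picks n2.1.2 (lowest: -54).
Terminal value -54.

n2.1.2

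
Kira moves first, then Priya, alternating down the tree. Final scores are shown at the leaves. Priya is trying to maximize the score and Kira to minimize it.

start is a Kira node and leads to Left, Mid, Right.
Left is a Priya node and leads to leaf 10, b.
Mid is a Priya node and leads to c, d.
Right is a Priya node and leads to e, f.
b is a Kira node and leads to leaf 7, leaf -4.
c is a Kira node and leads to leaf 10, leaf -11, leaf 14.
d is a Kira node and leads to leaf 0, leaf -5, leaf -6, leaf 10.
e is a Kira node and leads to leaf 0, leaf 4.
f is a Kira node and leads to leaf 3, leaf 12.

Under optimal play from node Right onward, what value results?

e (Kira): min(0, 4) = 0
f (Kira): min(3, 12) = 3
Right (Priya): max(0, 3) = 3

3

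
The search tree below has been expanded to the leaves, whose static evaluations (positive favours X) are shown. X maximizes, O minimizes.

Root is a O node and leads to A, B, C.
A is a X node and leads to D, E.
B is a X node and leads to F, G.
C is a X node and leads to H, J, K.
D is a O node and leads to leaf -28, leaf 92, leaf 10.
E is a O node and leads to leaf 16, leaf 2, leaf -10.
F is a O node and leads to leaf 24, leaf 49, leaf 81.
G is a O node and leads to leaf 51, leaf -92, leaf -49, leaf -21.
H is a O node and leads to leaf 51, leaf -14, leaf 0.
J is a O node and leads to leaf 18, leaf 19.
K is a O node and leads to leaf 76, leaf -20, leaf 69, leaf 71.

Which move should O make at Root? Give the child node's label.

A

D (O): min(-28, 92, 10) = -28
E (O): min(16, 2, -10) = -10
A (X): max(-28, -10) = -10
F (O): min(24, 49, 81) = 24
G (O): min(51, -92, -49, -21) = -92
B (X): max(24, -92) = 24
H (O): min(51, -14, 0) = -14
J (O): min(18, 19) = 18
K (O): min(76, -20, 69, 71) = -20
C (X): max(-14, 18, -20) = 18
Root (O): min(-10, 24, 18) = -10
O at Root wants the lowest of {A=-10, B=24, C=18}, so chooses A.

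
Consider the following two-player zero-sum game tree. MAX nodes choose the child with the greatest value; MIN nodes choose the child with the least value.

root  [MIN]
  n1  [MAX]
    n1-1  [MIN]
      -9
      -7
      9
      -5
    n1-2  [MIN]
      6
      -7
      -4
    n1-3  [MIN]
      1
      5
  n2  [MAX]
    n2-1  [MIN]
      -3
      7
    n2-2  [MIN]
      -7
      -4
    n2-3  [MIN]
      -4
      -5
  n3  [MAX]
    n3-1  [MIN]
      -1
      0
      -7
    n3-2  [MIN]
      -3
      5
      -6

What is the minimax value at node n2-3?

-5

n2-3 (MIN): min(-4, -5) = -5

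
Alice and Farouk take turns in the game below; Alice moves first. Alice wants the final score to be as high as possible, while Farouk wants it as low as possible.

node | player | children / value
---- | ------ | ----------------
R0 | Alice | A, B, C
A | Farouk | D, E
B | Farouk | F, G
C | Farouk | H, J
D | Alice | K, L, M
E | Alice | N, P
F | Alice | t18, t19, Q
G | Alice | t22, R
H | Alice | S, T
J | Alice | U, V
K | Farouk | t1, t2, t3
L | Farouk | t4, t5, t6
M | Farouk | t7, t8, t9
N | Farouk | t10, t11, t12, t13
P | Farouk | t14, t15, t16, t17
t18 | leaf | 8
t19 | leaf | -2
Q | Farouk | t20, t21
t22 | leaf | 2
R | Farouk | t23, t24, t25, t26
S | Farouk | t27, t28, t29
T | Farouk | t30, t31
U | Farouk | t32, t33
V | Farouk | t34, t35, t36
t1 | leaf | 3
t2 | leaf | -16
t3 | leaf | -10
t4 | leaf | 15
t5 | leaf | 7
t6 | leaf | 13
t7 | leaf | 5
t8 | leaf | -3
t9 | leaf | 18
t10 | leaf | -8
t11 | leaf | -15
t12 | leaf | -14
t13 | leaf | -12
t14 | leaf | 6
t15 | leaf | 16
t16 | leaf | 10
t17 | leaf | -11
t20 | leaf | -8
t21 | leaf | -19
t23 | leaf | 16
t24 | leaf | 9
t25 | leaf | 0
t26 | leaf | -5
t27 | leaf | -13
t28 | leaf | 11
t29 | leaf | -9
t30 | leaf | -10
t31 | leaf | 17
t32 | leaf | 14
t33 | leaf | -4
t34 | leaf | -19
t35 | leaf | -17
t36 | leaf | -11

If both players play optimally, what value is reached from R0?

K (Farouk): min(3, -16, -10) = -16
L (Farouk): min(15, 7, 13) = 7
M (Farouk): min(5, -3, 18) = -3
D (Alice): max(-16, 7, -3) = 7
N (Farouk): min(-8, -15, -14, -12) = -15
P (Farouk): min(6, 16, 10, -11) = -11
E (Alice): max(-15, -11) = -11
A (Farouk): min(7, -11) = -11
Q (Farouk): min(-8, -19) = -19
F (Alice): max(8, -2, -19) = 8
R (Farouk): min(16, 9, 0, -5) = -5
G (Alice): max(2, -5) = 2
B (Farouk): min(8, 2) = 2
S (Farouk): min(-13, 11, -9) = -13
T (Farouk): min(-10, 17) = -10
H (Alice): max(-13, -10) = -10
U (Farouk): min(14, -4) = -4
V (Farouk): min(-19, -17, -11) = -19
J (Alice): max(-4, -19) = -4
C (Farouk): min(-10, -4) = -10
R0 (Alice): max(-11, 2, -10) = 2

2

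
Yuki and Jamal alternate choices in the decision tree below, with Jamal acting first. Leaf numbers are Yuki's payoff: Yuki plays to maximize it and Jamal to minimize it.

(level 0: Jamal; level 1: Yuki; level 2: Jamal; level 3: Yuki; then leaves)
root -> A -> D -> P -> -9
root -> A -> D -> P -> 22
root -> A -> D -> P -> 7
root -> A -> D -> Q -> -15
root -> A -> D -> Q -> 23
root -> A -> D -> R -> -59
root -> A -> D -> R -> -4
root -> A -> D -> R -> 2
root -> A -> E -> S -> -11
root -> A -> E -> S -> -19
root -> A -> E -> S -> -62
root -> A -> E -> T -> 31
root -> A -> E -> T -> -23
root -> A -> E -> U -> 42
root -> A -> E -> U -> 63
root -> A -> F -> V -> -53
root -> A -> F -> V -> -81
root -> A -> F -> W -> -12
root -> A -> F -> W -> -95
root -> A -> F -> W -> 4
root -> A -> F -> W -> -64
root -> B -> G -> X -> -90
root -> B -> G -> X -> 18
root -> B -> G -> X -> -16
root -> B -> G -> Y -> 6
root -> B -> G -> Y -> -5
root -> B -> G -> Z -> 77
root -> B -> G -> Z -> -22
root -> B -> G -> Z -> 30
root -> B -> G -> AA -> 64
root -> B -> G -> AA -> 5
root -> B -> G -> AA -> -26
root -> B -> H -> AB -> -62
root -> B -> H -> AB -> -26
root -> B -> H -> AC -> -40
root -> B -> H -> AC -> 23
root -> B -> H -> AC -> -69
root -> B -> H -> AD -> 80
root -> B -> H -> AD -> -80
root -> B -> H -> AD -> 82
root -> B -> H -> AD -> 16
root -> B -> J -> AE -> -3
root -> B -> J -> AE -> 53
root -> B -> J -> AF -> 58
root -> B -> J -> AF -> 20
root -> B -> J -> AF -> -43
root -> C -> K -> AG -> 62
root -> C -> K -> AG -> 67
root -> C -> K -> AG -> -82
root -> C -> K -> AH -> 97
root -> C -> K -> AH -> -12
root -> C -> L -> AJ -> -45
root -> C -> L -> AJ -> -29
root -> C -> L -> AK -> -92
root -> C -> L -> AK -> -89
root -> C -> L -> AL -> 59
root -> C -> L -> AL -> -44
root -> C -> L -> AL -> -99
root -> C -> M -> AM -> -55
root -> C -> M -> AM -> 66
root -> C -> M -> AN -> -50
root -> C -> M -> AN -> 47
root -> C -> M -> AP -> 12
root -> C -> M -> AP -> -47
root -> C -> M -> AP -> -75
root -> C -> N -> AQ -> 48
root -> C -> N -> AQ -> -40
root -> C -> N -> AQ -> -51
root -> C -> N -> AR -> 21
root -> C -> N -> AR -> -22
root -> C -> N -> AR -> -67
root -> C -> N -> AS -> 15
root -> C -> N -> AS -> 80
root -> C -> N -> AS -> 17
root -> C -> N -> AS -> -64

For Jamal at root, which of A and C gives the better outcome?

A

P (Yuki): max(-9, 22, 7) = 22
Q (Yuki): max(-15, 23) = 23
R (Yuki): max(-59, -4, 2) = 2
D (Jamal): min(22, 23, 2) = 2
S (Yuki): max(-11, -19, -62) = -11
T (Yuki): max(31, -23) = 31
U (Yuki): max(42, 63) = 63
E (Jamal): min(-11, 31, 63) = -11
V (Yuki): max(-53, -81) = -53
W (Yuki): max(-12, -95, 4, -64) = 4
F (Jamal): min(-53, 4) = -53
A (Yuki): max(2, -11, -53) = 2
AG (Yuki): max(62, 67, -82) = 67
AH (Yuki): max(97, -12) = 97
K (Jamal): min(67, 97) = 67
AJ (Yuki): max(-45, -29) = -29
AK (Yuki): max(-92, -89) = -89
AL (Yuki): max(59, -44, -99) = 59
L (Jamal): min(-29, -89, 59) = -89
AM (Yuki): max(-55, 66) = 66
AN (Yuki): max(-50, 47) = 47
AP (Yuki): max(12, -47, -75) = 12
M (Jamal): min(66, 47, 12) = 12
AQ (Yuki): max(48, -40, -51) = 48
AR (Yuki): max(21, -22, -67) = 21
AS (Yuki): max(15, 80, 17, -64) = 80
N (Jamal): min(48, 21, 80) = 21
C (Yuki): max(67, -89, 12, 21) = 67
Jamal prefers the lower value; A=2, C=67. A is better since 2 < 67.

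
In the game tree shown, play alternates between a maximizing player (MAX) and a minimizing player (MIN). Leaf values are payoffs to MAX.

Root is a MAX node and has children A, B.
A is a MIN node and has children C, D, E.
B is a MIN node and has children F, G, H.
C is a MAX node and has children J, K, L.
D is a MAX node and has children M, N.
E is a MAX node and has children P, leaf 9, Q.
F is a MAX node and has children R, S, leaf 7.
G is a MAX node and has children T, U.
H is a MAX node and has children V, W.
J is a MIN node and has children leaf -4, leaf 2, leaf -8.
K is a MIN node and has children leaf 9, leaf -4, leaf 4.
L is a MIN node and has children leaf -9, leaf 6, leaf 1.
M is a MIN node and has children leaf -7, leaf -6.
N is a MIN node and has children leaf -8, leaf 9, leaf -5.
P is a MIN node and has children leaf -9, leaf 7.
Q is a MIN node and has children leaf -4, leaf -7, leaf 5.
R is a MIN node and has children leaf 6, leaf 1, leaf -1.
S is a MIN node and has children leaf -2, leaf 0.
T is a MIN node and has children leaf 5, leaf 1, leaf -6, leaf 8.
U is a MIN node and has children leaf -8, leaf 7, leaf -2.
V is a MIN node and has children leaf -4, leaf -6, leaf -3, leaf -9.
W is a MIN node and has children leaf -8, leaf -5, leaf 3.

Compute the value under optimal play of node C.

J (MIN): min(-4, 2, -8) = -8
K (MIN): min(9, -4, 4) = -4
L (MIN): min(-9, 6, 1) = -9
C (MAX): max(-8, -4, -9) = -4

-4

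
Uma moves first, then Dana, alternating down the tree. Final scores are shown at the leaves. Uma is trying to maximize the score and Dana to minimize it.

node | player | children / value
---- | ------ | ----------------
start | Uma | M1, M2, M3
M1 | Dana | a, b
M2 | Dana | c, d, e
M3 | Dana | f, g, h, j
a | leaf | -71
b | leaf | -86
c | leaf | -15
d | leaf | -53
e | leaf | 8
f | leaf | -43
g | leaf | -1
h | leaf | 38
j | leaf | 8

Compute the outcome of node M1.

M1 (Dana): min(-71, -86) = -86

-86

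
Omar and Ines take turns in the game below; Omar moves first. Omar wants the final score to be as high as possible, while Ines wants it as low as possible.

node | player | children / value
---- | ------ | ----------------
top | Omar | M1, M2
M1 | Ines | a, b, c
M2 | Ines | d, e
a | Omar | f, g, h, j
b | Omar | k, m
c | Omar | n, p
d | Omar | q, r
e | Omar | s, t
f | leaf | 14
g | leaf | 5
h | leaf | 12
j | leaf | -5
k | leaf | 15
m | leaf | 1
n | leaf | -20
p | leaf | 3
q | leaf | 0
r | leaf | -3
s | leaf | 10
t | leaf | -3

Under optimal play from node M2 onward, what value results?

d (Omar): max(0, -3) = 0
e (Omar): max(10, -3) = 10
M2 (Ines): min(0, 10) = 0

0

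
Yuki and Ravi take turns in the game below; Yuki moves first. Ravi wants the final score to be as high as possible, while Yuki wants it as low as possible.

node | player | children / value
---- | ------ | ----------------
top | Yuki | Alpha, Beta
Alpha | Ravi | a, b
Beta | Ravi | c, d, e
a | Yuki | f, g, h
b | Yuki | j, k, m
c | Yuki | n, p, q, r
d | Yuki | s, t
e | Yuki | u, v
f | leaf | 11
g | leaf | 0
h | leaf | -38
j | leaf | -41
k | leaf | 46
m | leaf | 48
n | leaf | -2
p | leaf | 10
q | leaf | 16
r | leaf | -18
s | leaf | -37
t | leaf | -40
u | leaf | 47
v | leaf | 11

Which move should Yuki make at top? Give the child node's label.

a (Yuki): min(11, 0, -38) = -38
b (Yuki): min(-41, 46, 48) = -41
Alpha (Ravi): max(-38, -41) = -38
c (Yuki): min(-2, 10, 16, -18) = -18
d (Yuki): min(-37, -40) = -40
e (Yuki): min(47, 11) = 11
Beta (Ravi): max(-18, -40, 11) = 11
top (Yuki): min(-38, 11) = -38
Yuki at top wants the lowest of {Alpha=-38, Beta=11}, so chooses Alpha.

Alpha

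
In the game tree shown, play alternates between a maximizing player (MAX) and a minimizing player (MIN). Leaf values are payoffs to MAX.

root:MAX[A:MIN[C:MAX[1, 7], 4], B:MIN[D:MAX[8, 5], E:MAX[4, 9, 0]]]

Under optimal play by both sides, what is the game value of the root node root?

8

C (MAX): max(1, 7) = 7
A (MIN): min(7, 4) = 4
D (MAX): max(8, 5) = 8
E (MAX): max(4, 9, 0) = 9
B (MIN): min(8, 9) = 8
root (MAX): max(4, 8) = 8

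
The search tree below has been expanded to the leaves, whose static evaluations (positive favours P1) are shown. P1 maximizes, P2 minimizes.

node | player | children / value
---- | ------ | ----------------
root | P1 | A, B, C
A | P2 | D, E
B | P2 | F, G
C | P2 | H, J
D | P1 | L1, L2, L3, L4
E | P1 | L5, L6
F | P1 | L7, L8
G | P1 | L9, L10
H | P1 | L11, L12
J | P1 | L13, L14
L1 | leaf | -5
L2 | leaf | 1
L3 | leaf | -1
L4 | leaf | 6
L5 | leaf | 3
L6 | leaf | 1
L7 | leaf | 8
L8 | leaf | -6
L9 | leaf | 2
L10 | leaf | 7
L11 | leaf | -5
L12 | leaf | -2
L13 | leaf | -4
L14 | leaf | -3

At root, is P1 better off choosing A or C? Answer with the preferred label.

A

D (P1): max(-5, 1, -1, 6) = 6
E (P1): max(3, 1) = 3
A (P2): min(6, 3) = 3
H (P1): max(-5, -2) = -2
J (P1): max(-4, -3) = -3
C (P2): min(-2, -3) = -3
P1 prefers the higher value; A=3, C=-3. A is better since 3 > -3.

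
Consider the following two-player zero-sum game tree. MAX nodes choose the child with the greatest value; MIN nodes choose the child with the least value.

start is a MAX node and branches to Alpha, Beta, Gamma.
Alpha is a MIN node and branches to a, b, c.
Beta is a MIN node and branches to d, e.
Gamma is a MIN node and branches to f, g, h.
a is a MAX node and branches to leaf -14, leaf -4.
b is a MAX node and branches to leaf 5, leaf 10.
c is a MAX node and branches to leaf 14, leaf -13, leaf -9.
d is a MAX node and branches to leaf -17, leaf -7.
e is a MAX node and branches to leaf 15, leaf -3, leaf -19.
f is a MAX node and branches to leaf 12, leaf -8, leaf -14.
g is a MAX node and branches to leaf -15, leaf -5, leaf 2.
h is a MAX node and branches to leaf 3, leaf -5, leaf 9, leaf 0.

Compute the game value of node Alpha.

a (MAX): max(-14, -4) = -4
b (MAX): max(5, 10) = 10
c (MAX): max(14, -13, -9) = 14
Alpha (MIN): min(-4, 10, 14) = -4

-4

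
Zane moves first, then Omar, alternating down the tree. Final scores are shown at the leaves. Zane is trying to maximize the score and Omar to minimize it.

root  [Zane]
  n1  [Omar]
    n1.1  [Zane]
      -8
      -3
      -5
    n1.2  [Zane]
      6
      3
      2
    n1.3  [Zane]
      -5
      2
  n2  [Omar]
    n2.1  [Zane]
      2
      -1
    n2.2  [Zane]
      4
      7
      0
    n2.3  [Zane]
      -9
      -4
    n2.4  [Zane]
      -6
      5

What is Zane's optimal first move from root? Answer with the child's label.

n1

n1.1 (Zane): max(-8, -3, -5) = -3
n1.2 (Zane): max(6, 3, 2) = 6
n1.3 (Zane): max(-5, 2) = 2
n1 (Omar): min(-3, 6, 2) = -3
n2.1 (Zane): max(2, -1) = 2
n2.2 (Zane): max(4, 7, 0) = 7
n2.3 (Zane): max(-9, -4) = -4
n2.4 (Zane): max(-6, 5) = 5
n2 (Omar): min(2, 7, -4, 5) = -4
root (Zane): max(-3, -4) = -3
Zane at root wants the highest of {n1=-3, n2=-4}, so chooses n1.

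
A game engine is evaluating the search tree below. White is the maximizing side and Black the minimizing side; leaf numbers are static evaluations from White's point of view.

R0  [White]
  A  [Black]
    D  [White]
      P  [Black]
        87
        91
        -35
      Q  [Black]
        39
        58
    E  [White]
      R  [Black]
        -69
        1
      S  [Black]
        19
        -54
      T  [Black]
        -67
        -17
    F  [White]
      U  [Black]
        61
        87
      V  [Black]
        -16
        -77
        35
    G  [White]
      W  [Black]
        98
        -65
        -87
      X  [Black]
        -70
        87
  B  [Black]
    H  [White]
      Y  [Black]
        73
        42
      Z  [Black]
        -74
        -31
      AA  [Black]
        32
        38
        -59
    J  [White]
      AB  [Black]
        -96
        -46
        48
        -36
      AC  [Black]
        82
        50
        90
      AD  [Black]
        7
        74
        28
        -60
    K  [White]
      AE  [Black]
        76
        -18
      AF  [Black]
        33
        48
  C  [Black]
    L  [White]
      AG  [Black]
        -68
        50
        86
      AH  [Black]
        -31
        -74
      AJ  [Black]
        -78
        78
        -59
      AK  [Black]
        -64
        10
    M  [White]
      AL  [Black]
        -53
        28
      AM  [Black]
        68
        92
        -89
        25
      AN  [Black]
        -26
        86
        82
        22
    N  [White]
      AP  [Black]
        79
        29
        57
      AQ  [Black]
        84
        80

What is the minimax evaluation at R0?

33

P (Black): min(87, 91, -35) = -35
Q (Black): min(39, 58) = 39
D (White): max(-35, 39) = 39
R (Black): min(-69, 1) = -69
S (Black): min(19, -54) = -54
T (Black): min(-67, -17) = -67
E (White): max(-69, -54, -67) = -54
U (Black): min(61, 87) = 61
V (Black): min(-16, -77, 35) = -77
F (White): max(61, -77) = 61
W (Black): min(98, -65, -87) = -87
X (Black): min(-70, 87) = -70
G (White): max(-87, -70) = -70
A (Black): min(39, -54, 61, -70) = -70
Y (Black): min(73, 42) = 42
Z (Black): min(-74, -31) = -74
AA (Black): min(32, 38, -59) = -59
H (White): max(42, -74, -59) = 42
AB (Black): min(-96, -46, 48, -36) = -96
AC (Black): min(82, 50, 90) = 50
AD (Black): min(7, 74, 28, -60) = -60
J (White): max(-96, 50, -60) = 50
AE (Black): min(76, -18) = -18
AF (Black): min(33, 48) = 33
K (White): max(-18, 33) = 33
B (Black): min(42, 50, 33) = 33
AG (Black): min(-68, 50, 86) = -68
AH (Black): min(-31, -74) = -74
AJ (Black): min(-78, 78, -59) = -78
AK (Black): min(-64, 10) = -64
L (White): max(-68, -74, -78, -64) = -64
AL (Black): min(-53, 28) = -53
AM (Black): min(68, 92, -89, 25) = -89
AN (Black): min(-26, 86, 82, 22) = -26
M (White): max(-53, -89, -26) = -26
AP (Black): min(79, 29, 57) = 29
AQ (Black): min(84, 80) = 80
N (White): max(29, 80) = 80
C (Black): min(-64, -26, 80) = -64
R0 (White): max(-70, 33, -64) = 33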